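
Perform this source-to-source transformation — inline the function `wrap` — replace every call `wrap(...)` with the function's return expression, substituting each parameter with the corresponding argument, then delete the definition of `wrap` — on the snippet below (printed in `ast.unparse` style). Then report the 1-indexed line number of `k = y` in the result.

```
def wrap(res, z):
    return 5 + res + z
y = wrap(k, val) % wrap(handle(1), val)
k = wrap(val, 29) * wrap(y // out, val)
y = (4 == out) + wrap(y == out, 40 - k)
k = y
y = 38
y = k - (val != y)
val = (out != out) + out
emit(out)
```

4

Transformed code:
y = (5 + k + val) % (5 + handle(1) + val)
k = (5 + val + 29) * (5 + y // out + val)
y = (4 == out) + (5 + (y == out) + (40 - k))
k = y
y = 38
y = k - (val != y)
val = (out != out) + out
emit(out)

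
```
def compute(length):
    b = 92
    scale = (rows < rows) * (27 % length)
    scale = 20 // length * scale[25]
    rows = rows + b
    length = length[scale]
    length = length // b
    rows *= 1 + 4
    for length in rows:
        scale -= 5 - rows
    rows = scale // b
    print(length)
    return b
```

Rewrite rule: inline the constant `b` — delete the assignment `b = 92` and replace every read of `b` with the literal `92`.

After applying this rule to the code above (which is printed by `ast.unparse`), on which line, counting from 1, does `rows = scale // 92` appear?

Transformed code:
def compute(length):
    scale = (rows < rows) * (27 % length)
    scale = 20 // length * scale[25]
    rows = rows + 92
    length = length[scale]
    length = length // 92
    rows *= 1 + 4
    for length in rows:
        scale -= 5 - rows
    rows = scale // 92
    print(length)
    return 92

10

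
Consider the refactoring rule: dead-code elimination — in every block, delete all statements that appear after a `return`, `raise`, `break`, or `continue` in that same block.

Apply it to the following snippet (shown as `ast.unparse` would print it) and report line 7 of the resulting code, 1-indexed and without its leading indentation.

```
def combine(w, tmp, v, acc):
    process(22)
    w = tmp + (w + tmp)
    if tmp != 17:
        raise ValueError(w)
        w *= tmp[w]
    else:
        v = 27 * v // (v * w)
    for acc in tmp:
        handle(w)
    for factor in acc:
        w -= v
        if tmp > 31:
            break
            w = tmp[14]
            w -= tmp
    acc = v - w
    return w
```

v = 27 * v // (v * w)

Transformed code:
def combine(w, tmp, v, acc):
    process(22)
    w = tmp + (w + tmp)
    if tmp != 17:
        raise ValueError(w)
    else:
        v = 27 * v // (v * w)
    for acc in tmp:
        handle(w)
    for factor in acc:
        w -= v
        if tmp > 31:
            break
    acc = v - w
    return w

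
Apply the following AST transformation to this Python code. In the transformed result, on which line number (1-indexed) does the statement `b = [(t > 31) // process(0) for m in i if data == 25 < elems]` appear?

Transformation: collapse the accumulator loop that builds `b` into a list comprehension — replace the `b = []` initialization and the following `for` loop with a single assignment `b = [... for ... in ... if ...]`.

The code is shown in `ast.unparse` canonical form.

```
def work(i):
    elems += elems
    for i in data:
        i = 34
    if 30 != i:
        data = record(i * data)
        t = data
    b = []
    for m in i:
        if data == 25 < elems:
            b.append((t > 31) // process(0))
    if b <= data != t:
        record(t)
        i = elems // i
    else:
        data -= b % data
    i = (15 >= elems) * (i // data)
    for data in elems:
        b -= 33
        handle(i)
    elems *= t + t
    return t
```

Transformed code:
def work(i):
    elems += elems
    for i in data:
        i = 34
    if 30 != i:
        data = record(i * data)
        t = data
    b = [(t > 31) // process(0) for m in i if data == 25 < elems]
    if b <= data != t:
        record(t)
        i = elems // i
    else:
        data -= b % data
    i = (15 >= elems) * (i // data)
    for data in elems:
        b -= 33
        handle(i)
    elems *= t + t
    return t

8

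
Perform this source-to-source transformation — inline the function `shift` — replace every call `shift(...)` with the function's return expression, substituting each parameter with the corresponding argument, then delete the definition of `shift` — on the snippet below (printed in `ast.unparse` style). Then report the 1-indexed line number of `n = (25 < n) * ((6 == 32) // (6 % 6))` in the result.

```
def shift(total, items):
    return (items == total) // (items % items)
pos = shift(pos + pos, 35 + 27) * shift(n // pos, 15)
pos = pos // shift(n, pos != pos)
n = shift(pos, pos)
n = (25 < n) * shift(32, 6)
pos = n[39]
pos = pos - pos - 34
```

Transformed code:
pos = (35 + 27 == pos + pos) // ((35 + 27) % (35 + 27)) * ((15 == n // pos) // (15 % 15))
pos = pos // (((pos != pos) == n) // ((pos != pos) % (pos != pos)))
n = (pos == pos) // (pos % pos)
n = (25 < n) * ((6 == 32) // (6 % 6))
pos = n[39]
pos = pos - pos - 34

4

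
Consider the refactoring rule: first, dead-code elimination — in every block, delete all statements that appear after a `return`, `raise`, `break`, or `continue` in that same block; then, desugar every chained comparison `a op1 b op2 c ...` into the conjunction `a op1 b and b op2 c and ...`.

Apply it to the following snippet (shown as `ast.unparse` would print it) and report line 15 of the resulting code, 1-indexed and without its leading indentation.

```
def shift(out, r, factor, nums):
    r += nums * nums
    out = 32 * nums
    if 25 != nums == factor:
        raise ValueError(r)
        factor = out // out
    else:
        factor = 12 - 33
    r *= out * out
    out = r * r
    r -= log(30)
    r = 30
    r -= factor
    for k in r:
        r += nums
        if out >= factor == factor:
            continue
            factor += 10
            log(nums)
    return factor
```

Transformed code:
def shift(out, r, factor, nums):
    r += nums * nums
    out = 32 * nums
    if 25 != nums and nums == factor:
        raise ValueError(r)
    else:
        factor = 12 - 33
    r *= out * out
    out = r * r
    r -= log(30)
    r = 30
    r -= factor
    for k in r:
        r += nums
        if out >= factor and factor == factor:
            continue
    return factor

if out >= factor and factor == factor:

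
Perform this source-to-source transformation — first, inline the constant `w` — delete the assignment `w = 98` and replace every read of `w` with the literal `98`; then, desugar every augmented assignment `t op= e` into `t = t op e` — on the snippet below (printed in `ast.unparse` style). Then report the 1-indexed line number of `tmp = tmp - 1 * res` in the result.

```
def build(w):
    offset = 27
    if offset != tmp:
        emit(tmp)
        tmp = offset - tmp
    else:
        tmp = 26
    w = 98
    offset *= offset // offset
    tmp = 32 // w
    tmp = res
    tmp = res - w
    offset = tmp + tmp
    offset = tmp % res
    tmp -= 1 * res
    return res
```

Transformed code:
def build(w):
    offset = 27
    if offset != tmp:
        emit(tmp)
        tmp = offset - tmp
    else:
        tmp = 26
    offset = offset * (offset // offset)
    tmp = 32 // 98
    tmp = res
    tmp = res - 98
    offset = tmp + tmp
    offset = tmp % res
    tmp = tmp - 1 * res
    return res

14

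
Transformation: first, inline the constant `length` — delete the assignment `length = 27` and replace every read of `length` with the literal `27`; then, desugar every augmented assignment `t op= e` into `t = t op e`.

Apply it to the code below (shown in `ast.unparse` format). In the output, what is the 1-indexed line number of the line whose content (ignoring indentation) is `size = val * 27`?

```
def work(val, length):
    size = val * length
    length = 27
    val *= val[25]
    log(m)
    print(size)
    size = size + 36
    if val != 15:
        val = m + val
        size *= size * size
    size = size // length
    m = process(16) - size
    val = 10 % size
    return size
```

Transformed code:
def work(val, length):
    size = val * 27
    val = val * val[25]
    log(m)
    print(size)
    size = size + 36
    if val != 15:
        val = m + val
        size = size * (size * size)
    size = size // 27
    m = process(16) - size
    val = 10 % size
    return size

2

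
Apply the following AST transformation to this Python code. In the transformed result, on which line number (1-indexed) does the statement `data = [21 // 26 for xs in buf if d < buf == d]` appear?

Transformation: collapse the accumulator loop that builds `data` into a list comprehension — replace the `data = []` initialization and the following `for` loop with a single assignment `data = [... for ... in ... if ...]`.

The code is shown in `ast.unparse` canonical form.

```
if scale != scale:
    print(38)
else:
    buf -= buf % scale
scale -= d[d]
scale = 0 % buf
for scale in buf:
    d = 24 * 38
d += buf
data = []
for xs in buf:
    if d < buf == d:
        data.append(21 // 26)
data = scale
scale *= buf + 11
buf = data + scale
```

10

Transformed code:
if scale != scale:
    print(38)
else:
    buf -= buf % scale
scale -= d[d]
scale = 0 % buf
for scale in buf:
    d = 24 * 38
d += buf
data = [21 // 26 for xs in buf if d < buf == d]
data = scale
scale *= buf + 11
buf = data + scale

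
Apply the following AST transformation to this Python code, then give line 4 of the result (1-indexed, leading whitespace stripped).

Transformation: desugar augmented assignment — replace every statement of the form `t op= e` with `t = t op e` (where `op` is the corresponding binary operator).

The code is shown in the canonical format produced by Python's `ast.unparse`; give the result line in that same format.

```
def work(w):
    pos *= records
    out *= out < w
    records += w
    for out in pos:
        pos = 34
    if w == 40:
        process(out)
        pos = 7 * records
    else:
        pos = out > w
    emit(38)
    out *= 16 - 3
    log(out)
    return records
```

records = records + w

Transformed code:
def work(w):
    pos = pos * records
    out = out * (out < w)
    records = records + w
    for out in pos:
        pos = 34
    if w == 40:
        process(out)
        pos = 7 * records
    else:
        pos = out > w
    emit(38)
    out = out * (16 - 3)
    log(out)
    return records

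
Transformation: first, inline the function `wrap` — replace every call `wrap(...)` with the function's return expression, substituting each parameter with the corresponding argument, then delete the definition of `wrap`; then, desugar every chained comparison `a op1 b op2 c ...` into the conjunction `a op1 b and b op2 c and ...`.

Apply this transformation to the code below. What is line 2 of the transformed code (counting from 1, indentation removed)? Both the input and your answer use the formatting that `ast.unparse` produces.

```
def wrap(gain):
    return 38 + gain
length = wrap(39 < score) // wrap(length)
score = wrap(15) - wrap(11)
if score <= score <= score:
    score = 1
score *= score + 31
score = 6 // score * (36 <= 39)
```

Transformed code:
length = (38 + (39 < score)) // (38 + length)
score = 38 + 15 - (38 + 11)
if score <= score and score <= score:
    score = 1
score *= score + 31
score = 6 // score * (36 <= 39)

score = 38 + 15 - (38 + 11)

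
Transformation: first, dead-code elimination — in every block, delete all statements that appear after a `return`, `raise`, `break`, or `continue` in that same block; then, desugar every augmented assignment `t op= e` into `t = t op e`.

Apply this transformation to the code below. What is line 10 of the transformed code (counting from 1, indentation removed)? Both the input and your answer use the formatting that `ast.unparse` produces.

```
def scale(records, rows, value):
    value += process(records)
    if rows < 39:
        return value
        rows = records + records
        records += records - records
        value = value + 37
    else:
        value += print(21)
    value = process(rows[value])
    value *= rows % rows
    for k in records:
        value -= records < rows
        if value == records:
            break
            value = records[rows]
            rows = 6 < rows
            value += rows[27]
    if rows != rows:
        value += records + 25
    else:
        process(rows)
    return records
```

value = value - (records < rows)

Transformed code:
def scale(records, rows, value):
    value = value + process(records)
    if rows < 39:
        return value
    else:
        value = value + print(21)
    value = process(rows[value])
    value = value * (rows % rows)
    for k in records:
        value = value - (records < rows)
        if value == records:
            break
    if rows != rows:
        value = value + (records + 25)
    else:
        process(rows)
    return records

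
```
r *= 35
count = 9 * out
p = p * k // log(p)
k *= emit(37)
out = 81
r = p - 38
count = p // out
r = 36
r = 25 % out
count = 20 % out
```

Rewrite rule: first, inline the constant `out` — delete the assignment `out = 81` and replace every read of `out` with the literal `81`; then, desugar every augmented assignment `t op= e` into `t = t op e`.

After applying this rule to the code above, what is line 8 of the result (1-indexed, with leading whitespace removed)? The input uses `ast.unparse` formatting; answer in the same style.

Transformed code:
r = r * 35
count = 9 * 81
p = p * k // log(p)
k = k * emit(37)
r = p - 38
count = p // 81
r = 36
r = 25 % 81
count = 20 % 81

r = 25 % 81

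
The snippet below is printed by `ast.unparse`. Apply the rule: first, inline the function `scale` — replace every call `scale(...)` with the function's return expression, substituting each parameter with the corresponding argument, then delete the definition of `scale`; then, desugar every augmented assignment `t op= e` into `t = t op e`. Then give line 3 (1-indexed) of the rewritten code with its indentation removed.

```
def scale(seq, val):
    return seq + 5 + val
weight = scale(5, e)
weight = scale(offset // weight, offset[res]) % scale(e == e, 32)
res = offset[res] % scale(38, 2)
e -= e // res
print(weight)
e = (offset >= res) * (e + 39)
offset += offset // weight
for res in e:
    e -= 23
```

Transformed code:
weight = 5 + 5 + e
weight = (offset // weight + 5 + offset[res]) % ((e == e) + 5 + 32)
res = offset[res] % (38 + 5 + 2)
e = e - e // res
print(weight)
e = (offset >= res) * (e + 39)
offset = offset + offset // weight
for res in e:
    e = e - 23

res = offset[res] % (38 + 5 + 2)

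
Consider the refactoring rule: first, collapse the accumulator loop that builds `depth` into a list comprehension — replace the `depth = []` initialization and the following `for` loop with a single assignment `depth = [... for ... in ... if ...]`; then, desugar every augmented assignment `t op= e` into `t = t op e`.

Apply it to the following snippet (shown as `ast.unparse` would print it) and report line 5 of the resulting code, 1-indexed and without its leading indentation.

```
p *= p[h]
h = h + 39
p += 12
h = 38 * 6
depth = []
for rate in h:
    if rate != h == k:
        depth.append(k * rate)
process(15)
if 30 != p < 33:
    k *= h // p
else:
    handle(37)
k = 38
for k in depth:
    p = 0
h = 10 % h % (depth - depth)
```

depth = [k * rate for rate in h if rate != h == k]

Transformed code:
p = p * p[h]
h = h + 39
p = p + 12
h = 38 * 6
depth = [k * rate for rate in h if rate != h == k]
process(15)
if 30 != p < 33:
    k = k * (h // p)
else:
    handle(37)
k = 38
for k in depth:
    p = 0
h = 10 % h % (depth - depth)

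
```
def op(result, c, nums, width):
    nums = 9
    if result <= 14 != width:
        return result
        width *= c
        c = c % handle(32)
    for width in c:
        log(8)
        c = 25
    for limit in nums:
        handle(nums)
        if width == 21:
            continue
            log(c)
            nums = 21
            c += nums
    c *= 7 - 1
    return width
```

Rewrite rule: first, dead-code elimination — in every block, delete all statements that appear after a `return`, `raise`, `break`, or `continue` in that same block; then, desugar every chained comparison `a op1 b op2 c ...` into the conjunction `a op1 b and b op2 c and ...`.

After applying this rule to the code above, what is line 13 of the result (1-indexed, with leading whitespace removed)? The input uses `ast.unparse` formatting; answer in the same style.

return width

Transformed code:
def op(result, c, nums, width):
    nums = 9
    if result <= 14 and 14 != width:
        return result
    for width in c:
        log(8)
        c = 25
    for limit in nums:
        handle(nums)
        if width == 21:
            continue
    c *= 7 - 1
    return width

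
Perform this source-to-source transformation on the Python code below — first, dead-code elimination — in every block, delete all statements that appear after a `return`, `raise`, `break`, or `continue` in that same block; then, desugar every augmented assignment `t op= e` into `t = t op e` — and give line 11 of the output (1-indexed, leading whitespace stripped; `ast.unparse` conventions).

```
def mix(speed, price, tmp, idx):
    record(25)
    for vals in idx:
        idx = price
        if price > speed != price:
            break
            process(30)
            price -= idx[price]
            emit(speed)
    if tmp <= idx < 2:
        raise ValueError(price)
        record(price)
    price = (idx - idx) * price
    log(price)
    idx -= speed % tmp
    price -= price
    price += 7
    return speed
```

idx = idx - speed % tmp

Transformed code:
def mix(speed, price, tmp, idx):
    record(25)
    for vals in idx:
        idx = price
        if price > speed != price:
            break
    if tmp <= idx < 2:
        raise ValueError(price)
    price = (idx - idx) * price
    log(price)
    idx = idx - speed % tmp
    price = price - price
    price = price + 7
    return speed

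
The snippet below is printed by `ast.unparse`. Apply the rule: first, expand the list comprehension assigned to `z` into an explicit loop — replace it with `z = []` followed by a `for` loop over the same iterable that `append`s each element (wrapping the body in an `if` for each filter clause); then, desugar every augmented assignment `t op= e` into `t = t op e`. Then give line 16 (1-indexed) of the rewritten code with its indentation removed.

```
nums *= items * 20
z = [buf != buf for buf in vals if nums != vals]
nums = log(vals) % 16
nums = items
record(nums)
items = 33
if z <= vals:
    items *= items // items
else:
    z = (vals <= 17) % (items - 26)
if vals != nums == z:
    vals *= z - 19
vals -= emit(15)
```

Transformed code:
nums = nums * (items * 20)
z = []
for buf in vals:
    if nums != vals:
        z.append(buf != buf)
nums = log(vals) % 16
nums = items
record(nums)
items = 33
if z <= vals:
    items = items * (items // items)
else:
    z = (vals <= 17) % (items - 26)
if vals != nums == z:
    vals = vals * (z - 19)
vals = vals - emit(15)

vals = vals - emit(15)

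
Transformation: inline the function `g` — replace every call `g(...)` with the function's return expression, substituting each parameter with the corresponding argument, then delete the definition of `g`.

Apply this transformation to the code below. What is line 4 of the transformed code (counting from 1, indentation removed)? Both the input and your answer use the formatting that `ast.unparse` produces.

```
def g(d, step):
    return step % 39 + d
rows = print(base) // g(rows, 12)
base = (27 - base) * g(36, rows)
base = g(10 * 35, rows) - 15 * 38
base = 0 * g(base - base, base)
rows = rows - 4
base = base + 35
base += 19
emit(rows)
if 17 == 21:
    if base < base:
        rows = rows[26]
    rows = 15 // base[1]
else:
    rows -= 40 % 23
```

Transformed code:
rows = print(base) // (12 % 39 + rows)
base = (27 - base) * (rows % 39 + 36)
base = rows % 39 + 10 * 35 - 15 * 38
base = 0 * (base % 39 + (base - base))
rows = rows - 4
base = base + 35
base += 19
emit(rows)
if 17 == 21:
    if base < base:
        rows = rows[26]
    rows = 15 // base[1]
else:
    rows -= 40 % 23

base = 0 * (base % 39 + (base - base))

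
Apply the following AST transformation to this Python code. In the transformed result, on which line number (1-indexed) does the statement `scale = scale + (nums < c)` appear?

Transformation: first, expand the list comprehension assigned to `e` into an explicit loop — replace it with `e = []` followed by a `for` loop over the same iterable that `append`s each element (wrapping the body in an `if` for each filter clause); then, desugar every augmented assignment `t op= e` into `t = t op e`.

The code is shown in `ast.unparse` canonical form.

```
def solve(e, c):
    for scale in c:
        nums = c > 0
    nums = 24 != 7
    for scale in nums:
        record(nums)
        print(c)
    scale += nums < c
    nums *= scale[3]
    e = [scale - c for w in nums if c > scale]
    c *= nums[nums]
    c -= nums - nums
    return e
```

Transformed code:
def solve(e, c):
    for scale in c:
        nums = c > 0
    nums = 24 != 7
    for scale in nums:
        record(nums)
        print(c)
    scale = scale + (nums < c)
    nums = nums * scale[3]
    e = []
    for w in nums:
        if c > scale:
            e.append(scale - c)
    c = c * nums[nums]
    c = c - (nums - nums)
    return e

8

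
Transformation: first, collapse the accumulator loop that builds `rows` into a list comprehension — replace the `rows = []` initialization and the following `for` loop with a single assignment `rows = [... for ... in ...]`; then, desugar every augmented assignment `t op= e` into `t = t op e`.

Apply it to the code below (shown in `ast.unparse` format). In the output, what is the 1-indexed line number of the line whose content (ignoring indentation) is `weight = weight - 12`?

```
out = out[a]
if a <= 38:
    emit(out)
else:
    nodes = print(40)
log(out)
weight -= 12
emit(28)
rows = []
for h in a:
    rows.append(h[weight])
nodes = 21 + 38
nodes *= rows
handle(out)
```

Transformed code:
out = out[a]
if a <= 38:
    emit(out)
else:
    nodes = print(40)
log(out)
weight = weight - 12
emit(28)
rows = [h[weight] for h in a]
nodes = 21 + 38
nodes = nodes * rows
handle(out)

7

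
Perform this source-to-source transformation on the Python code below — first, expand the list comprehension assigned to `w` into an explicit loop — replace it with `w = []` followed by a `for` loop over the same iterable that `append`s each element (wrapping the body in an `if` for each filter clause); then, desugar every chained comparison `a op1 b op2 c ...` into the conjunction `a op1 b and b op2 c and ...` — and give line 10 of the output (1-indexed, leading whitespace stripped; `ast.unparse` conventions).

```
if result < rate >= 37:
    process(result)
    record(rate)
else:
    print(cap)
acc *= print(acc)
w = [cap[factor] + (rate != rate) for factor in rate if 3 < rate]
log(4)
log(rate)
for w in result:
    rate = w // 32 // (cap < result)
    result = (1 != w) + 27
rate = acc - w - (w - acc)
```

Transformed code:
if result < rate and rate >= 37:
    process(result)
    record(rate)
else:
    print(cap)
acc *= print(acc)
w = []
for factor in rate:
    if 3 < rate:
        w.append(cap[factor] + (rate != rate))
log(4)
log(rate)
for w in result:
    rate = w // 32 // (cap < result)
    result = (1 != w) + 27
rate = acc - w - (w - acc)

w.append(cap[factor] + (rate != rate))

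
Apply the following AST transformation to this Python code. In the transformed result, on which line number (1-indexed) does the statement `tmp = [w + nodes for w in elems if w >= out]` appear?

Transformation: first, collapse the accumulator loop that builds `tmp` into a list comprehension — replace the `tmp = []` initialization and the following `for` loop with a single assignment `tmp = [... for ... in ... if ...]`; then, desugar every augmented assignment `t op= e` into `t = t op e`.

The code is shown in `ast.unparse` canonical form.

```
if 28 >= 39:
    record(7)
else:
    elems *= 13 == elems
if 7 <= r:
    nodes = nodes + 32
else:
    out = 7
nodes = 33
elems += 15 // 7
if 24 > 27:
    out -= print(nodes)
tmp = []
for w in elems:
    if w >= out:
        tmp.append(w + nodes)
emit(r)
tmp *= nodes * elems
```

13

Transformed code:
if 28 >= 39:
    record(7)
else:
    elems = elems * (13 == elems)
if 7 <= r:
    nodes = nodes + 32
else:
    out = 7
nodes = 33
elems = elems + 15 // 7
if 24 > 27:
    out = out - print(nodes)
tmp = [w + nodes for w in elems if w >= out]
emit(r)
tmp = tmp * (nodes * elems)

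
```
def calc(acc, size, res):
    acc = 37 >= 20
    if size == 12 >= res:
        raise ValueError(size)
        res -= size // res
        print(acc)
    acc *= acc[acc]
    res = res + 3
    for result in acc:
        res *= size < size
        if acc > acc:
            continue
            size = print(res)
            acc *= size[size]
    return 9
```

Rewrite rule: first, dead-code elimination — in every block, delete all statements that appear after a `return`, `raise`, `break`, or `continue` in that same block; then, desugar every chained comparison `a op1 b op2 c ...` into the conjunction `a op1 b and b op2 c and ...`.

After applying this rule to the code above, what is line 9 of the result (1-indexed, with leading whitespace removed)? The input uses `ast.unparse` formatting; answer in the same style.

if acc > acc:

Transformed code:
def calc(acc, size, res):
    acc = 37 >= 20
    if size == 12 and 12 >= res:
        raise ValueError(size)
    acc *= acc[acc]
    res = res + 3
    for result in acc:
        res *= size < size
        if acc > acc:
            continue
    return 9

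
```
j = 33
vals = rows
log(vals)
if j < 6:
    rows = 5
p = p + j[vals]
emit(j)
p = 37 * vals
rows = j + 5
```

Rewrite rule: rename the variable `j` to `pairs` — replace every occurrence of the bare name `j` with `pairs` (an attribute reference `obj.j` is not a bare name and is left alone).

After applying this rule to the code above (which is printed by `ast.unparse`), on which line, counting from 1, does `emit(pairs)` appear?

7

Transformed code:
pairs = 33
vals = rows
log(vals)
if pairs < 6:
    rows = 5
p = p + pairs[vals]
emit(pairs)
p = 37 * vals
rows = pairs + 5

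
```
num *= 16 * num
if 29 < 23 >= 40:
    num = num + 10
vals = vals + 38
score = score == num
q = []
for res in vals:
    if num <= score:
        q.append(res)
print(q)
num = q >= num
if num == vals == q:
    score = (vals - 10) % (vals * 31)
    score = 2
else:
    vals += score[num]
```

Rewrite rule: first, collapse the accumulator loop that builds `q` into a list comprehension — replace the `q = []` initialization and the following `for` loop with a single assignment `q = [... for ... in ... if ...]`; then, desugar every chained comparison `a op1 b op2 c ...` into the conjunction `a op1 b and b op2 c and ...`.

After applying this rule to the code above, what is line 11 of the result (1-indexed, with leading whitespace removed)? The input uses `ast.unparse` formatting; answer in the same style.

score = 2

Transformed code:
num *= 16 * num
if 29 < 23 and 23 >= 40:
    num = num + 10
vals = vals + 38
score = score == num
q = [res for res in vals if num <= score]
print(q)
num = q >= num
if num == vals and vals == q:
    score = (vals - 10) % (vals * 31)
    score = 2
else:
    vals += score[num]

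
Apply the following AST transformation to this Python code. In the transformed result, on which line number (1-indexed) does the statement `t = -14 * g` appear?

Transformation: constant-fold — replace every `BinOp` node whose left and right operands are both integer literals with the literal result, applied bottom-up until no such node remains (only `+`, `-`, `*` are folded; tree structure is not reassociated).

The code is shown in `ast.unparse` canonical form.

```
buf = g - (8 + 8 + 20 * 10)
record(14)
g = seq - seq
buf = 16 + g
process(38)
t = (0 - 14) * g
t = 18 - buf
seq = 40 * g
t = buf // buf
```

Transformed code:
buf = g - 216
record(14)
g = seq - seq
buf = 16 + g
process(38)
t = -14 * g
t = 18 - buf
seq = 40 * g
t = buf // buf

6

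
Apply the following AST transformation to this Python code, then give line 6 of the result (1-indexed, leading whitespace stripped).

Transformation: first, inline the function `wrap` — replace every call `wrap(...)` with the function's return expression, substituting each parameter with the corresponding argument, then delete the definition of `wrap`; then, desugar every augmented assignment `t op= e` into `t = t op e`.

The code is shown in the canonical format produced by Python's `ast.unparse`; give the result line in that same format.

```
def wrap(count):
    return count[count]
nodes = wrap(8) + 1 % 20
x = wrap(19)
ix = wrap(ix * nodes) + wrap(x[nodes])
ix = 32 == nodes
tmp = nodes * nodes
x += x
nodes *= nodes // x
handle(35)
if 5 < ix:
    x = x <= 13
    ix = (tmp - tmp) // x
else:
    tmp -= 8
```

Transformed code:
nodes = 8[8] + 1 % 20
x = 19[19]
ix = (ix * nodes)[ix * nodes] + x[nodes][x[nodes]]
ix = 32 == nodes
tmp = nodes * nodes
x = x + x
nodes = nodes * (nodes // x)
handle(35)
if 5 < ix:
    x = x <= 13
    ix = (tmp - tmp) // x
else:
    tmp = tmp - 8

x = x + x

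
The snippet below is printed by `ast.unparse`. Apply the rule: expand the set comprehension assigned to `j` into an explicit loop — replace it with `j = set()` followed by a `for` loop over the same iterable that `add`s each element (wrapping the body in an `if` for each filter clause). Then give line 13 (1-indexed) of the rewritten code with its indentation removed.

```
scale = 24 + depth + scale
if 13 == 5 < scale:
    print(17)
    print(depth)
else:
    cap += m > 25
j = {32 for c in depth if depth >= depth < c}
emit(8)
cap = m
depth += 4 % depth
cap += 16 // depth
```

Transformed code:
scale = 24 + depth + scale
if 13 == 5 < scale:
    print(17)
    print(depth)
else:
    cap += m > 25
j = set()
for c in depth:
    if depth >= depth < c:
        j.add(32)
emit(8)
cap = m
depth += 4 % depth
cap += 16 // depth

depth += 4 % depth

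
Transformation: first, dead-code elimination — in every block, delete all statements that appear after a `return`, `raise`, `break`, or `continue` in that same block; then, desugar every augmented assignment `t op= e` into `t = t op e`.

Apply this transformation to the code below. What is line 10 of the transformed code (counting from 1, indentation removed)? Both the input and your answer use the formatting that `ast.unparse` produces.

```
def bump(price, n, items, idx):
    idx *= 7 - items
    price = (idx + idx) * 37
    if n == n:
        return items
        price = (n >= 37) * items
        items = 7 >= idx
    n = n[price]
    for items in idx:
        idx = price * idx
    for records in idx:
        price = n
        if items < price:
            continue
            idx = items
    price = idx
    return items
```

price = n

Transformed code:
def bump(price, n, items, idx):
    idx = idx * (7 - items)
    price = (idx + idx) * 37
    if n == n:
        return items
    n = n[price]
    for items in idx:
        idx = price * idx
    for records in idx:
        price = n
        if items < price:
            continue
    price = idx
    return items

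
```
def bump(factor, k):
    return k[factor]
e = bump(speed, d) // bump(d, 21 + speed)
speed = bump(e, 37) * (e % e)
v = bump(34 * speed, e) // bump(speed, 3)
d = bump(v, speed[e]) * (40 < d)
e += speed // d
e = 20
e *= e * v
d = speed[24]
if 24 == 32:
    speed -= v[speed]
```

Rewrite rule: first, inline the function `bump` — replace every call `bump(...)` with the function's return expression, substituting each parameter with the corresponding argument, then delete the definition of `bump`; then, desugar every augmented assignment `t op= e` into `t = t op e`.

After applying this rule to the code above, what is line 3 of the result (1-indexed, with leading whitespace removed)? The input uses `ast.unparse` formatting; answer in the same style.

v = e[34 * speed] // 3[speed]

Transformed code:
e = d[speed] // (21 + speed)[d]
speed = 37[e] * (e % e)
v = e[34 * speed] // 3[speed]
d = speed[e][v] * (40 < d)
e = e + speed // d
e = 20
e = e * (e * v)
d = speed[24]
if 24 == 32:
    speed = speed - v[speed]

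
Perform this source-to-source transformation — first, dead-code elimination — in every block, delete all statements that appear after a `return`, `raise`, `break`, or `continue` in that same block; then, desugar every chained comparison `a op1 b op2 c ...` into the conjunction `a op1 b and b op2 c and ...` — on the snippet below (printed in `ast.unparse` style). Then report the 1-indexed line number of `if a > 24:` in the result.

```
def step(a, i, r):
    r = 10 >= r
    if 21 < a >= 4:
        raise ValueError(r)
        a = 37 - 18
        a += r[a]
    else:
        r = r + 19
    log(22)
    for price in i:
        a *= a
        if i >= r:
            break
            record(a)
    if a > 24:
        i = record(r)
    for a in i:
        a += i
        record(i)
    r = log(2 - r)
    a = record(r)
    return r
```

Transformed code:
def step(a, i, r):
    r = 10 >= r
    if 21 < a and a >= 4:
        raise ValueError(r)
    else:
        r = r + 19
    log(22)
    for price in i:
        a *= a
        if i >= r:
            break
    if a > 24:
        i = record(r)
    for a in i:
        a += i
        record(i)
    r = log(2 - r)
    a = record(r)
    return r

12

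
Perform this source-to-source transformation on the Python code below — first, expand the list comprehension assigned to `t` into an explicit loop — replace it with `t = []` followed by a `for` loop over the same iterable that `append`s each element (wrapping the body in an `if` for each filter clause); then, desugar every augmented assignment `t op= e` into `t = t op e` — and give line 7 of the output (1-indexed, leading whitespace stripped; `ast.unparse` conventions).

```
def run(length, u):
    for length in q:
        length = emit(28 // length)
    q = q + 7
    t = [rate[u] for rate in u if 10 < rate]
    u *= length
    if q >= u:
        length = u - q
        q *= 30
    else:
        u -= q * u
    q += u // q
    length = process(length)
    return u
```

Transformed code:
def run(length, u):
    for length in q:
        length = emit(28 // length)
    q = q + 7
    t = []
    for rate in u:
        if 10 < rate:
            t.append(rate[u])
    u = u * length
    if q >= u:
        length = u - q
        q = q * 30
    else:
        u = u - q * u
    q = q + u // q
    length = process(length)
    return u

if 10 < rate:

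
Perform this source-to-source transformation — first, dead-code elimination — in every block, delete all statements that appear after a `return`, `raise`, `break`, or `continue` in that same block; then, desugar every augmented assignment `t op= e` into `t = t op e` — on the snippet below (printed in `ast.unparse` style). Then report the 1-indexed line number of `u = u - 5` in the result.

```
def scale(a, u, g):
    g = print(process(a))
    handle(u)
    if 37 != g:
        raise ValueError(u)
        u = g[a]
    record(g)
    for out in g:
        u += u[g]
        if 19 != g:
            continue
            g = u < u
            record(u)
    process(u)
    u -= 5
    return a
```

Transformed code:
def scale(a, u, g):
    g = print(process(a))
    handle(u)
    if 37 != g:
        raise ValueError(u)
    record(g)
    for out in g:
        u = u + u[g]
        if 19 != g:
            continue
    process(u)
    u = u - 5
    return a

12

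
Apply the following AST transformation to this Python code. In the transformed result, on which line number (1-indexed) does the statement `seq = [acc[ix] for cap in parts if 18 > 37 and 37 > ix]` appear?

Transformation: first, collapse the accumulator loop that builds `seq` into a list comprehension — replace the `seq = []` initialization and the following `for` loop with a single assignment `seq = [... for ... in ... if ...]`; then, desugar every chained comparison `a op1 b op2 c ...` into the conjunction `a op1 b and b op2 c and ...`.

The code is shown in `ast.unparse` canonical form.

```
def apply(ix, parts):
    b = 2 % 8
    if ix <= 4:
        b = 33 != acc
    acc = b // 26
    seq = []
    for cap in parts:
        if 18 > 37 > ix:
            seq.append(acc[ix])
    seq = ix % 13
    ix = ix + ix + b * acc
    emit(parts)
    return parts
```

6

Transformed code:
def apply(ix, parts):
    b = 2 % 8
    if ix <= 4:
        b = 33 != acc
    acc = b // 26
    seq = [acc[ix] for cap in parts if 18 > 37 and 37 > ix]
    seq = ix % 13
    ix = ix + ix + b * acc
    emit(parts)
    return parts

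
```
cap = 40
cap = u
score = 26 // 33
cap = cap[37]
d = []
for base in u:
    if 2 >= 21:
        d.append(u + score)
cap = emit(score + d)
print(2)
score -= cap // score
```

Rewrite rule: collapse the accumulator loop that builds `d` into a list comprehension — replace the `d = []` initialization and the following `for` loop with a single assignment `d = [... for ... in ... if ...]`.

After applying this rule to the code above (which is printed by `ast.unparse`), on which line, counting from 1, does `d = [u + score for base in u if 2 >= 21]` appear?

5

Transformed code:
cap = 40
cap = u
score = 26 // 33
cap = cap[37]
d = [u + score for base in u if 2 >= 21]
cap = emit(score + d)
print(2)
score -= cap // score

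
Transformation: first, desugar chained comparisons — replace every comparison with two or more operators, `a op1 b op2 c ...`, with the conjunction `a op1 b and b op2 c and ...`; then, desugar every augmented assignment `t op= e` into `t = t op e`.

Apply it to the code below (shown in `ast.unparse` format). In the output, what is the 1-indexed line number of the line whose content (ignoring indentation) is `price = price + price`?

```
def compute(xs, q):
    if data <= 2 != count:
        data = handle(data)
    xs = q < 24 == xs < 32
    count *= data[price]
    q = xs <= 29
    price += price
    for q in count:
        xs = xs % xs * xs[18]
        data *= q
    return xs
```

Transformed code:
def compute(xs, q):
    if data <= 2 and 2 != count:
        data = handle(data)
    xs = q < 24 and 24 == xs and (xs < 32)
    count = count * data[price]
    q = xs <= 29
    price = price + price
    for q in count:
        xs = xs % xs * xs[18]
        data = data * q
    return xs

7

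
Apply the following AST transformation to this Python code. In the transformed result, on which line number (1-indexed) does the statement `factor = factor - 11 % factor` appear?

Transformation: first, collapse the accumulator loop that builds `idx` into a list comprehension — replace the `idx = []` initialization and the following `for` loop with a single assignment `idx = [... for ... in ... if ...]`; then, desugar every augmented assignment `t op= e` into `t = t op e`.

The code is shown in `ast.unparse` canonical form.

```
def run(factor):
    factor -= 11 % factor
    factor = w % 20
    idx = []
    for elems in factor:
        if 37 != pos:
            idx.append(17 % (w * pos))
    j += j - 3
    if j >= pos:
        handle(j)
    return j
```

2

Transformed code:
def run(factor):
    factor = factor - 11 % factor
    factor = w % 20
    idx = [17 % (w * pos) for elems in factor if 37 != pos]
    j = j + (j - 3)
    if j >= pos:
        handle(j)
    return j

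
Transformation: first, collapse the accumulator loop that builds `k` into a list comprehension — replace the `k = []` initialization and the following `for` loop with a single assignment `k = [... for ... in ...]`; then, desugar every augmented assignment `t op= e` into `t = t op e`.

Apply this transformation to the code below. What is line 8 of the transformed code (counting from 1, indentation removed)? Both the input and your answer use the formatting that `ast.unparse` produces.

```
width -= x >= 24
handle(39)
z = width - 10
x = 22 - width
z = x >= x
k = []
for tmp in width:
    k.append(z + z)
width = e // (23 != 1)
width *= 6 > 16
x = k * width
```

width = width * (6 > 16)

Transformed code:
width = width - (x >= 24)
handle(39)
z = width - 10
x = 22 - width
z = x >= x
k = [z + z for tmp in width]
width = e // (23 != 1)
width = width * (6 > 16)
x = k * width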